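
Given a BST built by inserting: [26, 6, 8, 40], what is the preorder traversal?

Tree insertion order: [26, 6, 8, 40]
Tree (level-order array): [26, 6, 40, None, 8]
Preorder traversal: [26, 6, 8, 40]


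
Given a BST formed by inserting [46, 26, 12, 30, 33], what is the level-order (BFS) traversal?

Tree insertion order: [46, 26, 12, 30, 33]
Tree (level-order array): [46, 26, None, 12, 30, None, None, None, 33]
BFS from the root, enqueuing left then right child of each popped node:
  queue [46] -> pop 46, enqueue [26], visited so far: [46]
  queue [26] -> pop 26, enqueue [12, 30], visited so far: [46, 26]
  queue [12, 30] -> pop 12, enqueue [none], visited so far: [46, 26, 12]
  queue [30] -> pop 30, enqueue [33], visited so far: [46, 26, 12, 30]
  queue [33] -> pop 33, enqueue [none], visited so far: [46, 26, 12, 30, 33]
Result: [46, 26, 12, 30, 33]


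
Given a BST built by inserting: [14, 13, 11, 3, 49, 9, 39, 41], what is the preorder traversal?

Tree insertion order: [14, 13, 11, 3, 49, 9, 39, 41]
Tree (level-order array): [14, 13, 49, 11, None, 39, None, 3, None, None, 41, None, 9]
Preorder traversal: [14, 13, 11, 3, 9, 49, 39, 41]


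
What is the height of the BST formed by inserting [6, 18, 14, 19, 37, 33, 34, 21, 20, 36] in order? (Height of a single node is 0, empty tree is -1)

Insertion order: [6, 18, 14, 19, 37, 33, 34, 21, 20, 36]
Tree (level-order array): [6, None, 18, 14, 19, None, None, None, 37, 33, None, 21, 34, 20, None, None, 36]
Compute height bottom-up (empty subtree = -1):
  height(14) = 1 + max(-1, -1) = 0
  height(20) = 1 + max(-1, -1) = 0
  height(21) = 1 + max(0, -1) = 1
  height(36) = 1 + max(-1, -1) = 0
  height(34) = 1 + max(-1, 0) = 1
  height(33) = 1 + max(1, 1) = 2
  height(37) = 1 + max(2, -1) = 3
  height(19) = 1 + max(-1, 3) = 4
  height(18) = 1 + max(0, 4) = 5
  height(6) = 1 + max(-1, 5) = 6
Height = 6


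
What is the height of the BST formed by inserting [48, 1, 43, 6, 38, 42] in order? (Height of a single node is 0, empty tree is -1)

Insertion order: [48, 1, 43, 6, 38, 42]
Tree (level-order array): [48, 1, None, None, 43, 6, None, None, 38, None, 42]
Compute height bottom-up (empty subtree = -1):
  height(42) = 1 + max(-1, -1) = 0
  height(38) = 1 + max(-1, 0) = 1
  height(6) = 1 + max(-1, 1) = 2
  height(43) = 1 + max(2, -1) = 3
  height(1) = 1 + max(-1, 3) = 4
  height(48) = 1 + max(4, -1) = 5
Height = 5


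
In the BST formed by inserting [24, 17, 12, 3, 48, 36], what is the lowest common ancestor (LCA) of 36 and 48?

Tree insertion order: [24, 17, 12, 3, 48, 36]
Tree (level-order array): [24, 17, 48, 12, None, 36, None, 3]
In a BST, the LCA of p=36, q=48 is the first node v on the
root-to-leaf path with p <= v <= q (go left if both < v, right if both > v).
Walk from root:
  at 24: both 36 and 48 > 24, go right
  at 48: 36 <= 48 <= 48, this is the LCA
LCA = 48


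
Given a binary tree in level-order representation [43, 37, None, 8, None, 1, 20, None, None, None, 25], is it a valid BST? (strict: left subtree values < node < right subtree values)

Level-order array: [43, 37, None, 8, None, 1, 20, None, None, None, 25]
Validate using subtree bounds (lo, hi): at each node, require lo < value < hi,
then recurse left with hi=value and right with lo=value.
Preorder trace (stopping at first violation):
  at node 43 with bounds (-inf, +inf): OK
  at node 37 with bounds (-inf, 43): OK
  at node 8 with bounds (-inf, 37): OK
  at node 1 with bounds (-inf, 8): OK
  at node 20 with bounds (8, 37): OK
  at node 25 with bounds (20, 37): OK
No violation found at any node.
Result: Valid BST


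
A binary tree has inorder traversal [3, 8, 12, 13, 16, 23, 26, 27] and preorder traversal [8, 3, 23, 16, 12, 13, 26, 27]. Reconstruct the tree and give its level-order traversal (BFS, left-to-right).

Inorder:  [3, 8, 12, 13, 16, 23, 26, 27]
Preorder: [8, 3, 23, 16, 12, 13, 26, 27]
Algorithm: preorder visits root first, so consume preorder in order;
for each root, split the current inorder slice at that value into
left-subtree inorder and right-subtree inorder, then recurse.
Recursive splits:
  root=8; inorder splits into left=[3], right=[12, 13, 16, 23, 26, 27]
  root=3; inorder splits into left=[], right=[]
  root=23; inorder splits into left=[12, 13, 16], right=[26, 27]
  root=16; inorder splits into left=[12, 13], right=[]
  root=12; inorder splits into left=[], right=[13]
  root=13; inorder splits into left=[], right=[]
  root=26; inorder splits into left=[], right=[27]
  root=27; inorder splits into left=[], right=[]
Reconstructed level-order: [8, 3, 23, 16, 26, 12, 27, 13]


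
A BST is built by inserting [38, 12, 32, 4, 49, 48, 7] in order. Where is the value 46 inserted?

Starting tree (level order): [38, 12, 49, 4, 32, 48, None, None, 7]
Insertion path: 38 -> 49 -> 48
Result: insert 46 as left child of 48
Final tree (level order): [38, 12, 49, 4, 32, 48, None, None, 7, None, None, 46]


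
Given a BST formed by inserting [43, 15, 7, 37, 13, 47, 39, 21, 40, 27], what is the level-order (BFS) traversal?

Tree insertion order: [43, 15, 7, 37, 13, 47, 39, 21, 40, 27]
Tree (level-order array): [43, 15, 47, 7, 37, None, None, None, 13, 21, 39, None, None, None, 27, None, 40]
BFS from the root, enqueuing left then right child of each popped node:
  queue [43] -> pop 43, enqueue [15, 47], visited so far: [43]
  queue [15, 47] -> pop 15, enqueue [7, 37], visited so far: [43, 15]
  queue [47, 7, 37] -> pop 47, enqueue [none], visited so far: [43, 15, 47]
  queue [7, 37] -> pop 7, enqueue [13], visited so far: [43, 15, 47, 7]
  queue [37, 13] -> pop 37, enqueue [21, 39], visited so far: [43, 15, 47, 7, 37]
  queue [13, 21, 39] -> pop 13, enqueue [none], visited so far: [43, 15, 47, 7, 37, 13]
  queue [21, 39] -> pop 21, enqueue [27], visited so far: [43, 15, 47, 7, 37, 13, 21]
  queue [39, 27] -> pop 39, enqueue [40], visited so far: [43, 15, 47, 7, 37, 13, 21, 39]
  queue [27, 40] -> pop 27, enqueue [none], visited so far: [43, 15, 47, 7, 37, 13, 21, 39, 27]
  queue [40] -> pop 40, enqueue [none], visited so far: [43, 15, 47, 7, 37, 13, 21, 39, 27, 40]
Result: [43, 15, 47, 7, 37, 13, 21, 39, 27, 40]


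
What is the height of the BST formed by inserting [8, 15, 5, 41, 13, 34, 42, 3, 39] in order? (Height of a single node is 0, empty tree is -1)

Insertion order: [8, 15, 5, 41, 13, 34, 42, 3, 39]
Tree (level-order array): [8, 5, 15, 3, None, 13, 41, None, None, None, None, 34, 42, None, 39]
Compute height bottom-up (empty subtree = -1):
  height(3) = 1 + max(-1, -1) = 0
  height(5) = 1 + max(0, -1) = 1
  height(13) = 1 + max(-1, -1) = 0
  height(39) = 1 + max(-1, -1) = 0
  height(34) = 1 + max(-1, 0) = 1
  height(42) = 1 + max(-1, -1) = 0
  height(41) = 1 + max(1, 0) = 2
  height(15) = 1 + max(0, 2) = 3
  height(8) = 1 + max(1, 3) = 4
Height = 4


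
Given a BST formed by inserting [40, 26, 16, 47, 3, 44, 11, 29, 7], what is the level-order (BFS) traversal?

Tree insertion order: [40, 26, 16, 47, 3, 44, 11, 29, 7]
Tree (level-order array): [40, 26, 47, 16, 29, 44, None, 3, None, None, None, None, None, None, 11, 7]
BFS from the root, enqueuing left then right child of each popped node:
  queue [40] -> pop 40, enqueue [26, 47], visited so far: [40]
  queue [26, 47] -> pop 26, enqueue [16, 29], visited so far: [40, 26]
  queue [47, 16, 29] -> pop 47, enqueue [44], visited so far: [40, 26, 47]
  queue [16, 29, 44] -> pop 16, enqueue [3], visited so far: [40, 26, 47, 16]
  queue [29, 44, 3] -> pop 29, enqueue [none], visited so far: [40, 26, 47, 16, 29]
  queue [44, 3] -> pop 44, enqueue [none], visited so far: [40, 26, 47, 16, 29, 44]
  queue [3] -> pop 3, enqueue [11], visited so far: [40, 26, 47, 16, 29, 44, 3]
  queue [11] -> pop 11, enqueue [7], visited so far: [40, 26, 47, 16, 29, 44, 3, 11]
  queue [7] -> pop 7, enqueue [none], visited so far: [40, 26, 47, 16, 29, 44, 3, 11, 7]
Result: [40, 26, 47, 16, 29, 44, 3, 11, 7]


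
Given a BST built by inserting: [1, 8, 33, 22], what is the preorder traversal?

Tree insertion order: [1, 8, 33, 22]
Tree (level-order array): [1, None, 8, None, 33, 22]
Preorder traversal: [1, 8, 33, 22]


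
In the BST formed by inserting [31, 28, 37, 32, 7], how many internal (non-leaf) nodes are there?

Tree built from: [31, 28, 37, 32, 7]
Tree (level-order array): [31, 28, 37, 7, None, 32]
Rule: An internal node has at least one child.
Per-node child counts:
  node 31: 2 child(ren)
  node 28: 1 child(ren)
  node 7: 0 child(ren)
  node 37: 1 child(ren)
  node 32: 0 child(ren)
Matching nodes: [31, 28, 37]
Count of internal (non-leaf) nodes: 3


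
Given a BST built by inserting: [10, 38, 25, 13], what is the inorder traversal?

Tree insertion order: [10, 38, 25, 13]
Tree (level-order array): [10, None, 38, 25, None, 13]
Inorder traversal: [10, 13, 25, 38]


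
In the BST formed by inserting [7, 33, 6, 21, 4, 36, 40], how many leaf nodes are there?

Tree built from: [7, 33, 6, 21, 4, 36, 40]
Tree (level-order array): [7, 6, 33, 4, None, 21, 36, None, None, None, None, None, 40]
Rule: A leaf has 0 children.
Per-node child counts:
  node 7: 2 child(ren)
  node 6: 1 child(ren)
  node 4: 0 child(ren)
  node 33: 2 child(ren)
  node 21: 0 child(ren)
  node 36: 1 child(ren)
  node 40: 0 child(ren)
Matching nodes: [4, 21, 40]
Count of leaf nodes: 3


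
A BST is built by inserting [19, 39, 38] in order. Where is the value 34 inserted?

Starting tree (level order): [19, None, 39, 38]
Insertion path: 19 -> 39 -> 38
Result: insert 34 as left child of 38
Final tree (level order): [19, None, 39, 38, None, 34]


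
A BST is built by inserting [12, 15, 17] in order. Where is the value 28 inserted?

Starting tree (level order): [12, None, 15, None, 17]
Insertion path: 12 -> 15 -> 17
Result: insert 28 as right child of 17
Final tree (level order): [12, None, 15, None, 17, None, 28]


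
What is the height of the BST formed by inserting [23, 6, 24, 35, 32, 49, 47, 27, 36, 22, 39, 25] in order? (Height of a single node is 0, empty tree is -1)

Insertion order: [23, 6, 24, 35, 32, 49, 47, 27, 36, 22, 39, 25]
Tree (level-order array): [23, 6, 24, None, 22, None, 35, None, None, 32, 49, 27, None, 47, None, 25, None, 36, None, None, None, None, 39]
Compute height bottom-up (empty subtree = -1):
  height(22) = 1 + max(-1, -1) = 0
  height(6) = 1 + max(-1, 0) = 1
  height(25) = 1 + max(-1, -1) = 0
  height(27) = 1 + max(0, -1) = 1
  height(32) = 1 + max(1, -1) = 2
  height(39) = 1 + max(-1, -1) = 0
  height(36) = 1 + max(-1, 0) = 1
  height(47) = 1 + max(1, -1) = 2
  height(49) = 1 + max(2, -1) = 3
  height(35) = 1 + max(2, 3) = 4
  height(24) = 1 + max(-1, 4) = 5
  height(23) = 1 + max(1, 5) = 6
Height = 6


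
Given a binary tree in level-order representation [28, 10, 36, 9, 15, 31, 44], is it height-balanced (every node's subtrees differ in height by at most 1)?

Tree (level-order array): [28, 10, 36, 9, 15, 31, 44]
Definition: a tree is height-balanced if, at every node, |h(left) - h(right)| <= 1 (empty subtree has height -1).
Bottom-up per-node check:
  node 9: h_left=-1, h_right=-1, diff=0 [OK], height=0
  node 15: h_left=-1, h_right=-1, diff=0 [OK], height=0
  node 10: h_left=0, h_right=0, diff=0 [OK], height=1
  node 31: h_left=-1, h_right=-1, diff=0 [OK], height=0
  node 44: h_left=-1, h_right=-1, diff=0 [OK], height=0
  node 36: h_left=0, h_right=0, diff=0 [OK], height=1
  node 28: h_left=1, h_right=1, diff=0 [OK], height=2
All nodes satisfy the balance condition.
Result: Balanced


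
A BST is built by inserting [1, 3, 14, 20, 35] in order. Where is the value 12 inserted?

Starting tree (level order): [1, None, 3, None, 14, None, 20, None, 35]
Insertion path: 1 -> 3 -> 14
Result: insert 12 as left child of 14
Final tree (level order): [1, None, 3, None, 14, 12, 20, None, None, None, 35]


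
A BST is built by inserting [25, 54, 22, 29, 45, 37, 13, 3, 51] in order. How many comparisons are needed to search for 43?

Search path for 43: 25 -> 54 -> 29 -> 45 -> 37
Found: False
Comparisons: 5


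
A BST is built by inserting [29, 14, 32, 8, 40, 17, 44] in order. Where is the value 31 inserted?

Starting tree (level order): [29, 14, 32, 8, 17, None, 40, None, None, None, None, None, 44]
Insertion path: 29 -> 32
Result: insert 31 as left child of 32
Final tree (level order): [29, 14, 32, 8, 17, 31, 40, None, None, None, None, None, None, None, 44]


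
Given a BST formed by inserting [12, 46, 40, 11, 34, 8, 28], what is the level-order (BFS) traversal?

Tree insertion order: [12, 46, 40, 11, 34, 8, 28]
Tree (level-order array): [12, 11, 46, 8, None, 40, None, None, None, 34, None, 28]
BFS from the root, enqueuing left then right child of each popped node:
  queue [12] -> pop 12, enqueue [11, 46], visited so far: [12]
  queue [11, 46] -> pop 11, enqueue [8], visited so far: [12, 11]
  queue [46, 8] -> pop 46, enqueue [40], visited so far: [12, 11, 46]
  queue [8, 40] -> pop 8, enqueue [none], visited so far: [12, 11, 46, 8]
  queue [40] -> pop 40, enqueue [34], visited so far: [12, 11, 46, 8, 40]
  queue [34] -> pop 34, enqueue [28], visited so far: [12, 11, 46, 8, 40, 34]
  queue [28] -> pop 28, enqueue [none], visited so far: [12, 11, 46, 8, 40, 34, 28]
Result: [12, 11, 46, 8, 40, 34, 28]


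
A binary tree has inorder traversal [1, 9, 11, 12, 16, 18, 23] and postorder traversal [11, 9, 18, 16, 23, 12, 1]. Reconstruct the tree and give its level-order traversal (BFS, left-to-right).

Inorder:   [1, 9, 11, 12, 16, 18, 23]
Postorder: [11, 9, 18, 16, 23, 12, 1]
Algorithm: postorder visits root last, so walk postorder right-to-left;
each value is the root of the current inorder slice — split it at that
value, recurse on the right subtree first, then the left.
Recursive splits:
  root=1; inorder splits into left=[], right=[9, 11, 12, 16, 18, 23]
  root=12; inorder splits into left=[9, 11], right=[16, 18, 23]
  root=23; inorder splits into left=[16, 18], right=[]
  root=16; inorder splits into left=[], right=[18]
  root=18; inorder splits into left=[], right=[]
  root=9; inorder splits into left=[], right=[11]
  root=11; inorder splits into left=[], right=[]
Reconstructed level-order: [1, 12, 9, 23, 11, 16, 18]


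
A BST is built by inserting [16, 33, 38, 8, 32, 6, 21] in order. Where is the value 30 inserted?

Starting tree (level order): [16, 8, 33, 6, None, 32, 38, None, None, 21]
Insertion path: 16 -> 33 -> 32 -> 21
Result: insert 30 as right child of 21
Final tree (level order): [16, 8, 33, 6, None, 32, 38, None, None, 21, None, None, None, None, 30]


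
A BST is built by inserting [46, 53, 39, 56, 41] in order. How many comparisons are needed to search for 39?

Search path for 39: 46 -> 39
Found: True
Comparisons: 2


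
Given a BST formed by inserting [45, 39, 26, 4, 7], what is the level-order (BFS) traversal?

Tree insertion order: [45, 39, 26, 4, 7]
Tree (level-order array): [45, 39, None, 26, None, 4, None, None, 7]
BFS from the root, enqueuing left then right child of each popped node:
  queue [45] -> pop 45, enqueue [39], visited so far: [45]
  queue [39] -> pop 39, enqueue [26], visited so far: [45, 39]
  queue [26] -> pop 26, enqueue [4], visited so far: [45, 39, 26]
  queue [4] -> pop 4, enqueue [7], visited so far: [45, 39, 26, 4]
  queue [7] -> pop 7, enqueue [none], visited so far: [45, 39, 26, 4, 7]
Result: [45, 39, 26, 4, 7]


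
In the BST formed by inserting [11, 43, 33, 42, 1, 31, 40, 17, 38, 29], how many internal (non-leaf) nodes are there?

Tree built from: [11, 43, 33, 42, 1, 31, 40, 17, 38, 29]
Tree (level-order array): [11, 1, 43, None, None, 33, None, 31, 42, 17, None, 40, None, None, 29, 38]
Rule: An internal node has at least one child.
Per-node child counts:
  node 11: 2 child(ren)
  node 1: 0 child(ren)
  node 43: 1 child(ren)
  node 33: 2 child(ren)
  node 31: 1 child(ren)
  node 17: 1 child(ren)
  node 29: 0 child(ren)
  node 42: 1 child(ren)
  node 40: 1 child(ren)
  node 38: 0 child(ren)
Matching nodes: [11, 43, 33, 31, 17, 42, 40]
Count of internal (non-leaf) nodes: 7


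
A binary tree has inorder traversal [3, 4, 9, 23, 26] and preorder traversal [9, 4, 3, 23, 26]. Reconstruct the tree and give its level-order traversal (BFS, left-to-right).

Inorder:  [3, 4, 9, 23, 26]
Preorder: [9, 4, 3, 23, 26]
Algorithm: preorder visits root first, so consume preorder in order;
for each root, split the current inorder slice at that value into
left-subtree inorder and right-subtree inorder, then recurse.
Recursive splits:
  root=9; inorder splits into left=[3, 4], right=[23, 26]
  root=4; inorder splits into left=[3], right=[]
  root=3; inorder splits into left=[], right=[]
  root=23; inorder splits into left=[], right=[26]
  root=26; inorder splits into left=[], right=[]
Reconstructed level-order: [9, 4, 23, 3, 26]


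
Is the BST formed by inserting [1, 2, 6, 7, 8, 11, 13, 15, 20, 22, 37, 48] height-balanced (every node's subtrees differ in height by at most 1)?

Tree (level-order array): [1, None, 2, None, 6, None, 7, None, 8, None, 11, None, 13, None, 15, None, 20, None, 22, None, 37, None, 48]
Definition: a tree is height-balanced if, at every node, |h(left) - h(right)| <= 1 (empty subtree has height -1).
Bottom-up per-node check:
  node 48: h_left=-1, h_right=-1, diff=0 [OK], height=0
  node 37: h_left=-1, h_right=0, diff=1 [OK], height=1
  node 22: h_left=-1, h_right=1, diff=2 [FAIL (|-1-1|=2 > 1)], height=2
  node 20: h_left=-1, h_right=2, diff=3 [FAIL (|-1-2|=3 > 1)], height=3
  node 15: h_left=-1, h_right=3, diff=4 [FAIL (|-1-3|=4 > 1)], height=4
  node 13: h_left=-1, h_right=4, diff=5 [FAIL (|-1-4|=5 > 1)], height=5
  node 11: h_left=-1, h_right=5, diff=6 [FAIL (|-1-5|=6 > 1)], height=6
  node 8: h_left=-1, h_right=6, diff=7 [FAIL (|-1-6|=7 > 1)], height=7
  node 7: h_left=-1, h_right=7, diff=8 [FAIL (|-1-7|=8 > 1)], height=8
  node 6: h_left=-1, h_right=8, diff=9 [FAIL (|-1-8|=9 > 1)], height=9
  node 2: h_left=-1, h_right=9, diff=10 [FAIL (|-1-9|=10 > 1)], height=10
  node 1: h_left=-1, h_right=10, diff=11 [FAIL (|-1-10|=11 > 1)], height=11
Node 22 violates the condition: |-1 - 1| = 2 > 1.
Result: Not balanced


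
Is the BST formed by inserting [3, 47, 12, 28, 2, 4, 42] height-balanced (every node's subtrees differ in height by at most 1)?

Tree (level-order array): [3, 2, 47, None, None, 12, None, 4, 28, None, None, None, 42]
Definition: a tree is height-balanced if, at every node, |h(left) - h(right)| <= 1 (empty subtree has height -1).
Bottom-up per-node check:
  node 2: h_left=-1, h_right=-1, diff=0 [OK], height=0
  node 4: h_left=-1, h_right=-1, diff=0 [OK], height=0
  node 42: h_left=-1, h_right=-1, diff=0 [OK], height=0
  node 28: h_left=-1, h_right=0, diff=1 [OK], height=1
  node 12: h_left=0, h_right=1, diff=1 [OK], height=2
  node 47: h_left=2, h_right=-1, diff=3 [FAIL (|2--1|=3 > 1)], height=3
  node 3: h_left=0, h_right=3, diff=3 [FAIL (|0-3|=3 > 1)], height=4
Node 47 violates the condition: |2 - -1| = 3 > 1.
Result: Not balanced


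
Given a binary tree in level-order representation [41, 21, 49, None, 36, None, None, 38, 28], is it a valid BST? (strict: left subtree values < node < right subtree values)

Level-order array: [41, 21, 49, None, 36, None, None, 38, 28]
Validate using subtree bounds (lo, hi): at each node, require lo < value < hi,
then recurse left with hi=value and right with lo=value.
Preorder trace (stopping at first violation):
  at node 41 with bounds (-inf, +inf): OK
  at node 21 with bounds (-inf, 41): OK
  at node 36 with bounds (21, 41): OK
  at node 38 with bounds (21, 36): VIOLATION
Node 38 violates its bound: not (21 < 38 < 36).
Result: Not a valid BST


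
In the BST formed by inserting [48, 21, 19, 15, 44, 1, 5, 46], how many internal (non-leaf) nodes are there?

Tree built from: [48, 21, 19, 15, 44, 1, 5, 46]
Tree (level-order array): [48, 21, None, 19, 44, 15, None, None, 46, 1, None, None, None, None, 5]
Rule: An internal node has at least one child.
Per-node child counts:
  node 48: 1 child(ren)
  node 21: 2 child(ren)
  node 19: 1 child(ren)
  node 15: 1 child(ren)
  node 1: 1 child(ren)
  node 5: 0 child(ren)
  node 44: 1 child(ren)
  node 46: 0 child(ren)
Matching nodes: [48, 21, 19, 15, 1, 44]
Count of internal (non-leaf) nodes: 6


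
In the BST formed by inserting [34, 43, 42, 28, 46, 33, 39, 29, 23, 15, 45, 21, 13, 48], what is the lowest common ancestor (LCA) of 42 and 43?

Tree insertion order: [34, 43, 42, 28, 46, 33, 39, 29, 23, 15, 45, 21, 13, 48]
Tree (level-order array): [34, 28, 43, 23, 33, 42, 46, 15, None, 29, None, 39, None, 45, 48, 13, 21]
In a BST, the LCA of p=42, q=43 is the first node v on the
root-to-leaf path with p <= v <= q (go left if both < v, right if both > v).
Walk from root:
  at 34: both 42 and 43 > 34, go right
  at 43: 42 <= 43 <= 43, this is the LCA
LCA = 43


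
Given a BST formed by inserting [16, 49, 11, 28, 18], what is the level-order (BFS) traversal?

Tree insertion order: [16, 49, 11, 28, 18]
Tree (level-order array): [16, 11, 49, None, None, 28, None, 18]
BFS from the root, enqueuing left then right child of each popped node:
  queue [16] -> pop 16, enqueue [11, 49], visited so far: [16]
  queue [11, 49] -> pop 11, enqueue [none], visited so far: [16, 11]
  queue [49] -> pop 49, enqueue [28], visited so far: [16, 11, 49]
  queue [28] -> pop 28, enqueue [18], visited so far: [16, 11, 49, 28]
  queue [18] -> pop 18, enqueue [none], visited so far: [16, 11, 49, 28, 18]
Result: [16, 11, 49, 28, 18]


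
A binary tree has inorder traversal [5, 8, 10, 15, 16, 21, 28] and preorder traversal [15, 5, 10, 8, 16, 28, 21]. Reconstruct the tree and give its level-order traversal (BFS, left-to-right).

Inorder:  [5, 8, 10, 15, 16, 21, 28]
Preorder: [15, 5, 10, 8, 16, 28, 21]
Algorithm: preorder visits root first, so consume preorder in order;
for each root, split the current inorder slice at that value into
left-subtree inorder and right-subtree inorder, then recurse.
Recursive splits:
  root=15; inorder splits into left=[5, 8, 10], right=[16, 21, 28]
  root=5; inorder splits into left=[], right=[8, 10]
  root=10; inorder splits into left=[8], right=[]
  root=8; inorder splits into left=[], right=[]
  root=16; inorder splits into left=[], right=[21, 28]
  root=28; inorder splits into left=[21], right=[]
  root=21; inorder splits into left=[], right=[]
Reconstructed level-order: [15, 5, 16, 10, 28, 8, 21]


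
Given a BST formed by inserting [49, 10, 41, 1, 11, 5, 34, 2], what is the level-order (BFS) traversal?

Tree insertion order: [49, 10, 41, 1, 11, 5, 34, 2]
Tree (level-order array): [49, 10, None, 1, 41, None, 5, 11, None, 2, None, None, 34]
BFS from the root, enqueuing left then right child of each popped node:
  queue [49] -> pop 49, enqueue [10], visited so far: [49]
  queue [10] -> pop 10, enqueue [1, 41], visited so far: [49, 10]
  queue [1, 41] -> pop 1, enqueue [5], visited so far: [49, 10, 1]
  queue [41, 5] -> pop 41, enqueue [11], visited so far: [49, 10, 1, 41]
  queue [5, 11] -> pop 5, enqueue [2], visited so far: [49, 10, 1, 41, 5]
  queue [11, 2] -> pop 11, enqueue [34], visited so far: [49, 10, 1, 41, 5, 11]
  queue [2, 34] -> pop 2, enqueue [none], visited so far: [49, 10, 1, 41, 5, 11, 2]
  queue [34] -> pop 34, enqueue [none], visited so far: [49, 10, 1, 41, 5, 11, 2, 34]
Result: [49, 10, 1, 41, 5, 11, 2, 34]


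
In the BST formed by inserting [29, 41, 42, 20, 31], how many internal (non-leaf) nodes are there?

Tree built from: [29, 41, 42, 20, 31]
Tree (level-order array): [29, 20, 41, None, None, 31, 42]
Rule: An internal node has at least one child.
Per-node child counts:
  node 29: 2 child(ren)
  node 20: 0 child(ren)
  node 41: 2 child(ren)
  node 31: 0 child(ren)
  node 42: 0 child(ren)
Matching nodes: [29, 41]
Count of internal (non-leaf) nodes: 2


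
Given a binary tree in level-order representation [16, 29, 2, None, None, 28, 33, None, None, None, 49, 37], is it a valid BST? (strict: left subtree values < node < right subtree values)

Level-order array: [16, 29, 2, None, None, 28, 33, None, None, None, 49, 37]
Validate using subtree bounds (lo, hi): at each node, require lo < value < hi,
then recurse left with hi=value and right with lo=value.
Preorder trace (stopping at first violation):
  at node 16 with bounds (-inf, +inf): OK
  at node 29 with bounds (-inf, 16): VIOLATION
Node 29 violates its bound: not (-inf < 29 < 16).
Result: Not a valid BST


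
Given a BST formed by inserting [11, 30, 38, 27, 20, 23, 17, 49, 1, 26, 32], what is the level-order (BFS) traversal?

Tree insertion order: [11, 30, 38, 27, 20, 23, 17, 49, 1, 26, 32]
Tree (level-order array): [11, 1, 30, None, None, 27, 38, 20, None, 32, 49, 17, 23, None, None, None, None, None, None, None, 26]
BFS from the root, enqueuing left then right child of each popped node:
  queue [11] -> pop 11, enqueue [1, 30], visited so far: [11]
  queue [1, 30] -> pop 1, enqueue [none], visited so far: [11, 1]
  queue [30] -> pop 30, enqueue [27, 38], visited so far: [11, 1, 30]
  queue [27, 38] -> pop 27, enqueue [20], visited so far: [11, 1, 30, 27]
  queue [38, 20] -> pop 38, enqueue [32, 49], visited so far: [11, 1, 30, 27, 38]
  queue [20, 32, 49] -> pop 20, enqueue [17, 23], visited so far: [11, 1, 30, 27, 38, 20]
  queue [32, 49, 17, 23] -> pop 32, enqueue [none], visited so far: [11, 1, 30, 27, 38, 20, 32]
  queue [49, 17, 23] -> pop 49, enqueue [none], visited so far: [11, 1, 30, 27, 38, 20, 32, 49]
  queue [17, 23] -> pop 17, enqueue [none], visited so far: [11, 1, 30, 27, 38, 20, 32, 49, 17]
  queue [23] -> pop 23, enqueue [26], visited so far: [11, 1, 30, 27, 38, 20, 32, 49, 17, 23]
  queue [26] -> pop 26, enqueue [none], visited so far: [11, 1, 30, 27, 38, 20, 32, 49, 17, 23, 26]
Result: [11, 1, 30, 27, 38, 20, 32, 49, 17, 23, 26]


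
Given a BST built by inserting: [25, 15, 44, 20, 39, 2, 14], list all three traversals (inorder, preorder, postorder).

Tree insertion order: [25, 15, 44, 20, 39, 2, 14]
Tree (level-order array): [25, 15, 44, 2, 20, 39, None, None, 14]
Inorder (L, root, R): [2, 14, 15, 20, 25, 39, 44]
Preorder (root, L, R): [25, 15, 2, 14, 20, 44, 39]
Postorder (L, R, root): [14, 2, 20, 15, 39, 44, 25]


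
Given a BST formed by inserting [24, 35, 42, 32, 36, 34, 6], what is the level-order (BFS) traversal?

Tree insertion order: [24, 35, 42, 32, 36, 34, 6]
Tree (level-order array): [24, 6, 35, None, None, 32, 42, None, 34, 36]
BFS from the root, enqueuing left then right child of each popped node:
  queue [24] -> pop 24, enqueue [6, 35], visited so far: [24]
  queue [6, 35] -> pop 6, enqueue [none], visited so far: [24, 6]
  queue [35] -> pop 35, enqueue [32, 42], visited so far: [24, 6, 35]
  queue [32, 42] -> pop 32, enqueue [34], visited so far: [24, 6, 35, 32]
  queue [42, 34] -> pop 42, enqueue [36], visited so far: [24, 6, 35, 32, 42]
  queue [34, 36] -> pop 34, enqueue [none], visited so far: [24, 6, 35, 32, 42, 34]
  queue [36] -> pop 36, enqueue [none], visited so far: [24, 6, 35, 32, 42, 34, 36]
Result: [24, 6, 35, 32, 42, 34, 36]


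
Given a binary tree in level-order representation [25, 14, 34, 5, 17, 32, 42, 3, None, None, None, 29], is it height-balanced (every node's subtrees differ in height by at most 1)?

Tree (level-order array): [25, 14, 34, 5, 17, 32, 42, 3, None, None, None, 29]
Definition: a tree is height-balanced if, at every node, |h(left) - h(right)| <= 1 (empty subtree has height -1).
Bottom-up per-node check:
  node 3: h_left=-1, h_right=-1, diff=0 [OK], height=0
  node 5: h_left=0, h_right=-1, diff=1 [OK], height=1
  node 17: h_left=-1, h_right=-1, diff=0 [OK], height=0
  node 14: h_left=1, h_right=0, diff=1 [OK], height=2
  node 29: h_left=-1, h_right=-1, diff=0 [OK], height=0
  node 32: h_left=0, h_right=-1, diff=1 [OK], height=1
  node 42: h_left=-1, h_right=-1, diff=0 [OK], height=0
  node 34: h_left=1, h_right=0, diff=1 [OK], height=2
  node 25: h_left=2, h_right=2, diff=0 [OK], height=3
All nodes satisfy the balance condition.
Result: Balanced


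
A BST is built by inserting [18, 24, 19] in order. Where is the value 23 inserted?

Starting tree (level order): [18, None, 24, 19]
Insertion path: 18 -> 24 -> 19
Result: insert 23 as right child of 19
Final tree (level order): [18, None, 24, 19, None, None, 23]


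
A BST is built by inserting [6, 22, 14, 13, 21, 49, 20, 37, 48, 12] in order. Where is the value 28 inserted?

Starting tree (level order): [6, None, 22, 14, 49, 13, 21, 37, None, 12, None, 20, None, None, 48]
Insertion path: 6 -> 22 -> 49 -> 37
Result: insert 28 as left child of 37
Final tree (level order): [6, None, 22, 14, 49, 13, 21, 37, None, 12, None, 20, None, 28, 48]


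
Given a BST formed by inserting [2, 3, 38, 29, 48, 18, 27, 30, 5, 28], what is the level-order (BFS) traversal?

Tree insertion order: [2, 3, 38, 29, 48, 18, 27, 30, 5, 28]
Tree (level-order array): [2, None, 3, None, 38, 29, 48, 18, 30, None, None, 5, 27, None, None, None, None, None, 28]
BFS from the root, enqueuing left then right child of each popped node:
  queue [2] -> pop 2, enqueue [3], visited so far: [2]
  queue [3] -> pop 3, enqueue [38], visited so far: [2, 3]
  queue [38] -> pop 38, enqueue [29, 48], visited so far: [2, 3, 38]
  queue [29, 48] -> pop 29, enqueue [18, 30], visited so far: [2, 3, 38, 29]
  queue [48, 18, 30] -> pop 48, enqueue [none], visited so far: [2, 3, 38, 29, 48]
  queue [18, 30] -> pop 18, enqueue [5, 27], visited so far: [2, 3, 38, 29, 48, 18]
  queue [30, 5, 27] -> pop 30, enqueue [none], visited so far: [2, 3, 38, 29, 48, 18, 30]
  queue [5, 27] -> pop 5, enqueue [none], visited so far: [2, 3, 38, 29, 48, 18, 30, 5]
  queue [27] -> pop 27, enqueue [28], visited so far: [2, 3, 38, 29, 48, 18, 30, 5, 27]
  queue [28] -> pop 28, enqueue [none], visited so far: [2, 3, 38, 29, 48, 18, 30, 5, 27, 28]
Result: [2, 3, 38, 29, 48, 18, 30, 5, 27, 28]


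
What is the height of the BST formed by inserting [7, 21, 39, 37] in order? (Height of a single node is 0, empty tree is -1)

Insertion order: [7, 21, 39, 37]
Tree (level-order array): [7, None, 21, None, 39, 37]
Compute height bottom-up (empty subtree = -1):
  height(37) = 1 + max(-1, -1) = 0
  height(39) = 1 + max(0, -1) = 1
  height(21) = 1 + max(-1, 1) = 2
  height(7) = 1 + max(-1, 2) = 3
Height = 3


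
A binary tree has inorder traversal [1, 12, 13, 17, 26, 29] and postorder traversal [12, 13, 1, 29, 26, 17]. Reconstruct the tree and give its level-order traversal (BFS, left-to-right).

Inorder:   [1, 12, 13, 17, 26, 29]
Postorder: [12, 13, 1, 29, 26, 17]
Algorithm: postorder visits root last, so walk postorder right-to-left;
each value is the root of the current inorder slice — split it at that
value, recurse on the right subtree first, then the left.
Recursive splits:
  root=17; inorder splits into left=[1, 12, 13], right=[26, 29]
  root=26; inorder splits into left=[], right=[29]
  root=29; inorder splits into left=[], right=[]
  root=1; inorder splits into left=[], right=[12, 13]
  root=13; inorder splits into left=[12], right=[]
  root=12; inorder splits into left=[], right=[]
Reconstructed level-order: [17, 1, 26, 13, 29, 12]


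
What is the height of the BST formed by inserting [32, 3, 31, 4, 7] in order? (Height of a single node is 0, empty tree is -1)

Insertion order: [32, 3, 31, 4, 7]
Tree (level-order array): [32, 3, None, None, 31, 4, None, None, 7]
Compute height bottom-up (empty subtree = -1):
  height(7) = 1 + max(-1, -1) = 0
  height(4) = 1 + max(-1, 0) = 1
  height(31) = 1 + max(1, -1) = 2
  height(3) = 1 + max(-1, 2) = 3
  height(32) = 1 + max(3, -1) = 4
Height = 4


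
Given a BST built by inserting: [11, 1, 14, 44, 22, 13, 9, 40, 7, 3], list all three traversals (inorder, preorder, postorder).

Tree insertion order: [11, 1, 14, 44, 22, 13, 9, 40, 7, 3]
Tree (level-order array): [11, 1, 14, None, 9, 13, 44, 7, None, None, None, 22, None, 3, None, None, 40]
Inorder (L, root, R): [1, 3, 7, 9, 11, 13, 14, 22, 40, 44]
Preorder (root, L, R): [11, 1, 9, 7, 3, 14, 13, 44, 22, 40]
Postorder (L, R, root): [3, 7, 9, 1, 13, 40, 22, 44, 14, 11]


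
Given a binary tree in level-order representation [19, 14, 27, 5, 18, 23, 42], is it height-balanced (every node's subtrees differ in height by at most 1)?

Tree (level-order array): [19, 14, 27, 5, 18, 23, 42]
Definition: a tree is height-balanced if, at every node, |h(left) - h(right)| <= 1 (empty subtree has height -1).
Bottom-up per-node check:
  node 5: h_left=-1, h_right=-1, diff=0 [OK], height=0
  node 18: h_left=-1, h_right=-1, diff=0 [OK], height=0
  node 14: h_left=0, h_right=0, diff=0 [OK], height=1
  node 23: h_left=-1, h_right=-1, diff=0 [OK], height=0
  node 42: h_left=-1, h_right=-1, diff=0 [OK], height=0
  node 27: h_left=0, h_right=0, diff=0 [OK], height=1
  node 19: h_left=1, h_right=1, diff=0 [OK], height=2
All nodes satisfy the balance condition.
Result: Balanced


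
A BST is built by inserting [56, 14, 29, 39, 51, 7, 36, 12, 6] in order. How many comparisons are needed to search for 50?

Search path for 50: 56 -> 14 -> 29 -> 39 -> 51
Found: False
Comparisons: 5


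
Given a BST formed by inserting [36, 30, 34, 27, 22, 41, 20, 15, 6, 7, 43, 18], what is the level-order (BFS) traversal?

Tree insertion order: [36, 30, 34, 27, 22, 41, 20, 15, 6, 7, 43, 18]
Tree (level-order array): [36, 30, 41, 27, 34, None, 43, 22, None, None, None, None, None, 20, None, 15, None, 6, 18, None, 7]
BFS from the root, enqueuing left then right child of each popped node:
  queue [36] -> pop 36, enqueue [30, 41], visited so far: [36]
  queue [30, 41] -> pop 30, enqueue [27, 34], visited so far: [36, 30]
  queue [41, 27, 34] -> pop 41, enqueue [43], visited so far: [36, 30, 41]
  queue [27, 34, 43] -> pop 27, enqueue [22], visited so far: [36, 30, 41, 27]
  queue [34, 43, 22] -> pop 34, enqueue [none], visited so far: [36, 30, 41, 27, 34]
  queue [43, 22] -> pop 43, enqueue [none], visited so far: [36, 30, 41, 27, 34, 43]
  queue [22] -> pop 22, enqueue [20], visited so far: [36, 30, 41, 27, 34, 43, 22]
  queue [20] -> pop 20, enqueue [15], visited so far: [36, 30, 41, 27, 34, 43, 22, 20]
  queue [15] -> pop 15, enqueue [6, 18], visited so far: [36, 30, 41, 27, 34, 43, 22, 20, 15]
  queue [6, 18] -> pop 6, enqueue [7], visited so far: [36, 30, 41, 27, 34, 43, 22, 20, 15, 6]
  queue [18, 7] -> pop 18, enqueue [none], visited so far: [36, 30, 41, 27, 34, 43, 22, 20, 15, 6, 18]
  queue [7] -> pop 7, enqueue [none], visited so far: [36, 30, 41, 27, 34, 43, 22, 20, 15, 6, 18, 7]
Result: [36, 30, 41, 27, 34, 43, 22, 20, 15, 6, 18, 7]


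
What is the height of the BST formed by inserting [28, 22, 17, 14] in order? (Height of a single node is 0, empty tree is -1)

Insertion order: [28, 22, 17, 14]
Tree (level-order array): [28, 22, None, 17, None, 14]
Compute height bottom-up (empty subtree = -1):
  height(14) = 1 + max(-1, -1) = 0
  height(17) = 1 + max(0, -1) = 1
  height(22) = 1 + max(1, -1) = 2
  height(28) = 1 + max(2, -1) = 3
Height = 3


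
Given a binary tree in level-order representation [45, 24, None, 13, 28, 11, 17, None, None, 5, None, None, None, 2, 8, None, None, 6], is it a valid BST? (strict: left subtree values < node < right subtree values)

Level-order array: [45, 24, None, 13, 28, 11, 17, None, None, 5, None, None, None, 2, 8, None, None, 6]
Validate using subtree bounds (lo, hi): at each node, require lo < value < hi,
then recurse left with hi=value and right with lo=value.
Preorder trace (stopping at first violation):
  at node 45 with bounds (-inf, +inf): OK
  at node 24 with bounds (-inf, 45): OK
  at node 13 with bounds (-inf, 24): OK
  at node 11 with bounds (-inf, 13): OK
  at node 5 with bounds (-inf, 11): OK
  at node 2 with bounds (-inf, 5): OK
  at node 8 with bounds (5, 11): OK
  at node 6 with bounds (5, 8): OK
  at node 17 with bounds (13, 24): OK
  at node 28 with bounds (24, 45): OK
No violation found at any node.
Result: Valid BST


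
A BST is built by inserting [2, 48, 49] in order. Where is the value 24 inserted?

Starting tree (level order): [2, None, 48, None, 49]
Insertion path: 2 -> 48
Result: insert 24 as left child of 48
Final tree (level order): [2, None, 48, 24, 49]


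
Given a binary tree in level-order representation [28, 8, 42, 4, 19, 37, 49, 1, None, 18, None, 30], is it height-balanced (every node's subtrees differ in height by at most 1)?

Tree (level-order array): [28, 8, 42, 4, 19, 37, 49, 1, None, 18, None, 30]
Definition: a tree is height-balanced if, at every node, |h(left) - h(right)| <= 1 (empty subtree has height -1).
Bottom-up per-node check:
  node 1: h_left=-1, h_right=-1, diff=0 [OK], height=0
  node 4: h_left=0, h_right=-1, diff=1 [OK], height=1
  node 18: h_left=-1, h_right=-1, diff=0 [OK], height=0
  node 19: h_left=0, h_right=-1, diff=1 [OK], height=1
  node 8: h_left=1, h_right=1, diff=0 [OK], height=2
  node 30: h_left=-1, h_right=-1, diff=0 [OK], height=0
  node 37: h_left=0, h_right=-1, diff=1 [OK], height=1
  node 49: h_left=-1, h_right=-1, diff=0 [OK], height=0
  node 42: h_left=1, h_right=0, diff=1 [OK], height=2
  node 28: h_left=2, h_right=2, diff=0 [OK], height=3
All nodes satisfy the balance condition.
Result: Balanced


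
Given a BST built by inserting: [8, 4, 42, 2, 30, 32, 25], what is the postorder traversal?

Tree insertion order: [8, 4, 42, 2, 30, 32, 25]
Tree (level-order array): [8, 4, 42, 2, None, 30, None, None, None, 25, 32]
Postorder traversal: [2, 4, 25, 32, 30, 42, 8]


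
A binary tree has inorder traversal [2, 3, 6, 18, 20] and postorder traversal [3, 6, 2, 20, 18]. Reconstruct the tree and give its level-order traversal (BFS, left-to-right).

Inorder:   [2, 3, 6, 18, 20]
Postorder: [3, 6, 2, 20, 18]
Algorithm: postorder visits root last, so walk postorder right-to-left;
each value is the root of the current inorder slice — split it at that
value, recurse on the right subtree first, then the left.
Recursive splits:
  root=18; inorder splits into left=[2, 3, 6], right=[20]
  root=20; inorder splits into left=[], right=[]
  root=2; inorder splits into left=[], right=[3, 6]
  root=6; inorder splits into left=[3], right=[]
  root=3; inorder splits into left=[], right=[]
Reconstructed level-order: [18, 2, 20, 6, 3]


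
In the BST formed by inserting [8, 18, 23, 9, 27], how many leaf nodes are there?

Tree built from: [8, 18, 23, 9, 27]
Tree (level-order array): [8, None, 18, 9, 23, None, None, None, 27]
Rule: A leaf has 0 children.
Per-node child counts:
  node 8: 1 child(ren)
  node 18: 2 child(ren)
  node 9: 0 child(ren)
  node 23: 1 child(ren)
  node 27: 0 child(ren)
Matching nodes: [9, 27]
Count of leaf nodes: 2


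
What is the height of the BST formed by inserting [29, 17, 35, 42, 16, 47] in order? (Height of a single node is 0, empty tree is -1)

Insertion order: [29, 17, 35, 42, 16, 47]
Tree (level-order array): [29, 17, 35, 16, None, None, 42, None, None, None, 47]
Compute height bottom-up (empty subtree = -1):
  height(16) = 1 + max(-1, -1) = 0
  height(17) = 1 + max(0, -1) = 1
  height(47) = 1 + max(-1, -1) = 0
  height(42) = 1 + max(-1, 0) = 1
  height(35) = 1 + max(-1, 1) = 2
  height(29) = 1 + max(1, 2) = 3
Height = 3


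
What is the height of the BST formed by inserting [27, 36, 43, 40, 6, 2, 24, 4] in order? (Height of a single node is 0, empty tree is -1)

Insertion order: [27, 36, 43, 40, 6, 2, 24, 4]
Tree (level-order array): [27, 6, 36, 2, 24, None, 43, None, 4, None, None, 40]
Compute height bottom-up (empty subtree = -1):
  height(4) = 1 + max(-1, -1) = 0
  height(2) = 1 + max(-1, 0) = 1
  height(24) = 1 + max(-1, -1) = 0
  height(6) = 1 + max(1, 0) = 2
  height(40) = 1 + max(-1, -1) = 0
  height(43) = 1 + max(0, -1) = 1
  height(36) = 1 + max(-1, 1) = 2
  height(27) = 1 + max(2, 2) = 3
Height = 3


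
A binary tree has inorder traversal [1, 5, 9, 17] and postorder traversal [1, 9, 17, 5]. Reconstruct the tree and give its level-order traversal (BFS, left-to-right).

Inorder:   [1, 5, 9, 17]
Postorder: [1, 9, 17, 5]
Algorithm: postorder visits root last, so walk postorder right-to-left;
each value is the root of the current inorder slice — split it at that
value, recurse on the right subtree first, then the left.
Recursive splits:
  root=5; inorder splits into left=[1], right=[9, 17]
  root=17; inorder splits into left=[9], right=[]
  root=9; inorder splits into left=[], right=[]
  root=1; inorder splits into left=[], right=[]
Reconstructed level-order: [5, 1, 17, 9]
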